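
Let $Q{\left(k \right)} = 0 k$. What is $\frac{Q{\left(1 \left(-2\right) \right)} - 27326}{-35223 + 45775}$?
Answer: $- \frac{13663}{5276} \approx -2.5897$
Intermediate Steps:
$Q{\left(k \right)} = 0$
$\frac{Q{\left(1 \left(-2\right) \right)} - 27326}{-35223 + 45775} = \frac{0 - 27326}{-35223 + 45775} = - \frac{27326}{10552} = \left(-27326\right) \frac{1}{10552} = - \frac{13663}{5276}$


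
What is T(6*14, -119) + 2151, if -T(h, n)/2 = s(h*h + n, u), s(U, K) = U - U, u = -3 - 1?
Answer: 2151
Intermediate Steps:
u = -4
s(U, K) = 0
T(h, n) = 0 (T(h, n) = -2*0 = 0)
T(6*14, -119) + 2151 = 0 + 2151 = 2151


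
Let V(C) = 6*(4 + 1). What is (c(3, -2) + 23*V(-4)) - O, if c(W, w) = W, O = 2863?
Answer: -2170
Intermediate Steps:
V(C) = 30 (V(C) = 6*5 = 30)
(c(3, -2) + 23*V(-4)) - O = (3 + 23*30) - 1*2863 = (3 + 690) - 2863 = 693 - 2863 = -2170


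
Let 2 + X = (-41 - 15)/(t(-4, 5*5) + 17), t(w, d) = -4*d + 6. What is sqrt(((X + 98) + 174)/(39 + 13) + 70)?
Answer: sqrt(6151574)/286 ≈ 8.6721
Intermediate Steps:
t(w, d) = 6 - 4*d
X = -14/11 (X = -2 + (-41 - 15)/((6 - 20*5) + 17) = -2 - 56/((6 - 4*25) + 17) = -2 - 56/((6 - 100) + 17) = -2 - 56/(-94 + 17) = -2 - 56/(-77) = -2 - 56*(-1/77) = -2 + 8/11 = -14/11 ≈ -1.2727)
sqrt(((X + 98) + 174)/(39 + 13) + 70) = sqrt(((-14/11 + 98) + 174)/(39 + 13) + 70) = sqrt((1064/11 + 174)/52 + 70) = sqrt((2978/11)*(1/52) + 70) = sqrt(1489/286 + 70) = sqrt(21509/286) = sqrt(6151574)/286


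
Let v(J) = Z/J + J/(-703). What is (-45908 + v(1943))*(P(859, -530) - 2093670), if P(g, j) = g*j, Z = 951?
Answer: 159844474045658320/1365929 ≈ 1.1702e+11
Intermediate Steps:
v(J) = 951/J - J/703 (v(J) = 951/J + J/(-703) = 951/J + J*(-1/703) = 951/J - J/703)
(-45908 + v(1943))*(P(859, -530) - 2093670) = (-45908 + (951/1943 - 1/703*1943))*(859*(-530) - 2093670) = (-45908 + (951*(1/1943) - 1943/703))*(-455270 - 2093670) = (-45908 + (951/1943 - 1943/703))*(-2548940) = (-45908 - 3106696/1365929)*(-2548940) = -62710175228/1365929*(-2548940) = 159844474045658320/1365929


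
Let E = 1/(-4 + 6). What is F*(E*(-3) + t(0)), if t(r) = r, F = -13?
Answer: 39/2 ≈ 19.500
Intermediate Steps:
E = 1/2 ≈ 0.50000
F*(E*(-3) + t(0)) = -13*((1/2)*(-3) + 0) = -13*(-3/2 + 0) = -13*(-3/2) = 39/2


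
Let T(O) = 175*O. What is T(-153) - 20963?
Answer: -47738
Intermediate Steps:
T(-153) - 20963 = 175*(-153) - 20963 = -26775 - 20963 = -47738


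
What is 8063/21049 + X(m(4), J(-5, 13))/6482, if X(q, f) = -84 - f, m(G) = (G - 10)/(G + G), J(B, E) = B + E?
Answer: 3594847/9745687 ≈ 0.36887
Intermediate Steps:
m(G) = (-10 + G)/(2*G) (m(G) = (-10 + G)/((2*G)) = (-10 + G)*(1/(2*G)) = (-10 + G)/(2*G))
8063/21049 + X(m(4), J(-5, 13))/6482 = 8063/21049 + (-84 - (-5 + 13))/6482 = 8063*(1/21049) + (-84 - 1*8)*(1/6482) = 8063/21049 + (-84 - 8)*(1/6482) = 8063/21049 - 92*1/6482 = 8063/21049 - 46/3241 = 3594847/9745687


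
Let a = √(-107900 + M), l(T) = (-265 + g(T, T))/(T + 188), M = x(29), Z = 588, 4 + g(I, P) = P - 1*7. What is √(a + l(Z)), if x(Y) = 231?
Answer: √(3783 + 9409*I*√107669)/97 ≈ 12.817 + 12.801*I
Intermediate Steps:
g(I, P) = -11 + P (g(I, P) = -4 + (P - 1*7) = -4 + (P - 7) = -4 + (-7 + P) = -11 + P)
M = 231
l(T) = (-276 + T)/(188 + T) (l(T) = (-265 + (-11 + T))/(T + 188) = (-276 + T)/(188 + T))
a = I*√107669 (a = √(-107900 + 231) = √(-107669) = I*√107669 ≈ 328.13*I)
√(a + l(Z)) = √(I*√107669 + (-276 + 588)/(188 + 588)) = √(I*√107669 + 312/776) = √(I*√107669 + (1/776)*312) = √(I*√107669 + 39/97) = √(39/97 + I*√107669)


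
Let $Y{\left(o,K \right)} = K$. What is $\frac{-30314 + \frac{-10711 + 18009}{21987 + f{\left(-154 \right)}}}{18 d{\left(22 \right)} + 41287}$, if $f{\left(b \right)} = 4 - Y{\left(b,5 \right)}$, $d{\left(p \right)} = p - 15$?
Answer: $- \frac{333238153}{455253109} \approx -0.73198$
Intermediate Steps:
$d{\left(p \right)} = -15 + p$
$f{\left(b \right)} = -1$ ($f{\left(b \right)} = 4 - 5 = -1$)
$\frac{-30314 + \frac{-10711 + 18009}{21987 + f{\left(-154 \right)}}}{18 d{\left(22 \right)} + 41287} = \frac{-30314 + \frac{-10711 + 18009}{21987 - 1}}{18 \left(-15 + 22\right) + 41287} = \frac{-30314 + \frac{7298}{21986}}{18 \cdot 7 + 41287} = \frac{-30314 + 7298 \cdot \frac{1}{21986}}{126 + 41287} = \frac{-30314 + \frac{3649}{10993}}{41413} = \left(- \frac{333238153}{10993}\right) \frac{1}{41413} = - \frac{333238153}{455253109}$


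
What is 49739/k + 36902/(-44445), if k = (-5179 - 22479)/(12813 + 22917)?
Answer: -39493769977333/614629905 ≈ -64256.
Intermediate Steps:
k = -13829/17865 (k = -27658/35730 = -27658*1/35730 = -13829/17865 ≈ -0.77408)
49739/k + 36902/(-44445) = 49739/(-13829/17865) + 36902/(-44445) = 49739*(-17865/13829) + 36902*(-1/44445) = -888587235/13829 - 36902/44445 = -39493769977333/614629905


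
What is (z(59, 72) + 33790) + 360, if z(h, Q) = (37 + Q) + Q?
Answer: 34331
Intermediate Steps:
z(h, Q) = 37 + 2*Q
(z(59, 72) + 33790) + 360 = ((37 + 2*72) + 33790) + 360 = ((37 + 144) + 33790) + 360 = (181 + 33790) + 360 = 33971 + 360 = 34331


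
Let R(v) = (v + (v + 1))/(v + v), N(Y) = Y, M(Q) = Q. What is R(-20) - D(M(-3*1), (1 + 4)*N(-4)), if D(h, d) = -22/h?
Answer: -763/120 ≈ -6.3583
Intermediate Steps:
R(v) = (1 + 2*v)/(2*v) (R(v) = (v + (1 + v))/((2*v)) = (1 + 2*v)*(1/(2*v)) = (1 + 2*v)/(2*v))
R(-20) - D(M(-3*1), (1 + 4)*N(-4)) = (½ - 20)/(-20) - (-22)/((-3*1)) = -1/20*(-39/2) - (-22)/(-3) = 39/40 - (-22)*(-1)/3 = 39/40 - 1*22/3 = 39/40 - 22/3 = -763/120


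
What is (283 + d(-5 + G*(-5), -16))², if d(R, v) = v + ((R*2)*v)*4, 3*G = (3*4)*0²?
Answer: 822649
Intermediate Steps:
G = 0 (G = ((3*4)*0²)/3 = (12*0)/3 = (⅓)*0 = 0)
d(R, v) = v + 8*R*v (d(R, v) = v + ((2*R)*v)*4 = v + (2*R*v)*4 = v + 8*R*v)
(283 + d(-5 + G*(-5), -16))² = (283 - 16*(1 + 8*(-5 + 0*(-5))))² = (283 - 16*(1 + 8*(-5 + 0)))² = (283 - 16*(1 + 8*(-5)))² = (283 - 16*(1 - 40))² = (283 - 16*(-39))² = (283 + 624)² = 907² = 822649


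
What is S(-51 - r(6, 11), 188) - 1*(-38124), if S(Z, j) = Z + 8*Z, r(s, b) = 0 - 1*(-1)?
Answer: 37656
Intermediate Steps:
r(s, b) = 1 (r(s, b) = 0 + 1 = 1)
S(Z, j) = 9*Z
S(-51 - r(6, 11), 188) - 1*(-38124) = 9*(-51 - 1*1) - 1*(-38124) = 9*(-51 - 1) + 38124 = 9*(-52) + 38124 = -468 + 38124 = 37656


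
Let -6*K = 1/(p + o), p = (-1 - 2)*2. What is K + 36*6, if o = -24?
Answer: 38881/180 ≈ 216.01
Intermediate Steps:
p = -6 (p = -3*2 = -6)
K = 1/180 (K = -1/(6*(-6 - 24)) = -1/6/(-30) = -1/6*(-1/30) = 1/180 ≈ 0.0055556)
K + 36*6 = 1/180 + 36*6 = 1/180 + 216 = 38881/180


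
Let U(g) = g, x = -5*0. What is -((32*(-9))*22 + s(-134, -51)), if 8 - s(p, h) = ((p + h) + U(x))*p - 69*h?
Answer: 34637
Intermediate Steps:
x = 0
s(p, h) = 8 + 69*h - p*(h + p) (s(p, h) = 8 - (((p + h) + 0)*p - 69*h) = 8 - (((h + p) + 0)*p - 69*h) = 8 - ((h + p)*p - 69*h) = 8 - (p*(h + p) - 69*h) = 8 - (-69*h + p*(h + p)) = 8 + (69*h - p*(h + p)) = 8 + 69*h - p*(h + p))
-((32*(-9))*22 + s(-134, -51)) = -((32*(-9))*22 + (8 - 1*(-134)**2 + 69*(-51) - 1*(-51)*(-134))) = -(-288*22 + (8 - 1*17956 - 3519 - 6834)) = -(-6336 + (8 - 17956 - 3519 - 6834)) = -(-6336 - 28301) = -1*(-34637) = 34637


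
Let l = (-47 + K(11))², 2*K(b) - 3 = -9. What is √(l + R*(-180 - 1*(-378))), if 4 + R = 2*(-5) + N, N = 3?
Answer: √322 ≈ 17.944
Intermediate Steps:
K(b) = -3 (K(b) = 3/2 + (½)*(-9) = 3/2 - 9/2 = -3)
R = -11 (R = -4 + (2*(-5) + 3) = -4 + (-10 + 3) = -4 - 7 = -11)
l = 2500 (l = (-47 - 3)² = (-50)² = 2500)
√(l + R*(-180 - 1*(-378))) = √(2500 - 11*(-180 - 1*(-378))) = √(2500 - 11*(-180 + 378)) = √(2500 - 11*198) = √(2500 - 2178) = √322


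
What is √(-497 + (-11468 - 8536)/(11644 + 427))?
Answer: I*√72658861661/12071 ≈ 22.331*I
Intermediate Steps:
√(-497 + (-11468 - 8536)/(11644 + 427)) = √(-497 - 20004/12071) = √(-6019291/12071) = I*√72658861661/12071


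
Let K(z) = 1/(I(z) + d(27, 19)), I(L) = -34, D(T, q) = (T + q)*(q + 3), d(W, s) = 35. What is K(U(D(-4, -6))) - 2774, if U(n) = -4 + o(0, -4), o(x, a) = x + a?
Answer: -2773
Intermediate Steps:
D(T, q) = (3 + q)*(T + q) (D(T, q) = (T + q)*(3 + q) = (3 + q)*(T + q))
o(x, a) = a + x
U(n) = -8 (U(n) = -4 + (-4 + 0) = -4 - 4 = -8)
K(z) = 1 (K(z) = 1/(-34 + 35) = 1/1 = 1)
K(U(D(-4, -6))) - 2774 = 1 - 2774 = -2773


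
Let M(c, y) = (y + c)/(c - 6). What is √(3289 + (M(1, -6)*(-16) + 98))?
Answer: √3371 ≈ 58.060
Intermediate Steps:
M(c, y) = (c + y)/(-6 + c)
√(3289 + (M(1, -6)*(-16) + 98)) = √(3289 + (((1 - 6)/(-6 + 1))*(-16) + 98)) = √(3289 + ((-5/(-5))*(-16) + 98)) = √(3289 + (-⅕*(-5)*(-16) + 98)) = √(3289 + (1*(-16) + 98)) = √(3289 + (-16 + 98)) = √(3289 + 82) = √3371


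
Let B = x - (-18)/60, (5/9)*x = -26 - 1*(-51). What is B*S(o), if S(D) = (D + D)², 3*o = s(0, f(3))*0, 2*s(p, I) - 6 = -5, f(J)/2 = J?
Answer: 0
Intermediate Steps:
f(J) = 2*J
x = 45 (x = 9*(-26 - 1*(-51))/5 = 9*(-26 + 51)/5 = (9/5)*25 = 45)
s(p, I) = ½ (s(p, I) = 3 + (½)*(-5) = 3 - 5/2 = ½)
B = 453/10 (B = 45 - (-18)/60 = 45 - 1*(-3/10) = 45 + 3/10 = 453/10 ≈ 45.300)
o = 0 (o = ((½)*0)/3 = (⅓)*0 = 0)
S(D) = 4*D² (S(D) = (2*D)² = 4*D²)
B*S(o) = 453*(4*0²)/10 = 453*(4*0)/10 = (453/10)*0 = 0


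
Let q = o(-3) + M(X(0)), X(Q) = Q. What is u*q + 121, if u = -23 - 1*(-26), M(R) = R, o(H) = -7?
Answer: 100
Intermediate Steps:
u = 3 (u = -23 + 26 = 3)
q = -7 (q = -7 + 0 = -7)
u*q + 121 = 3*(-7) + 121 = -21 + 121 = 100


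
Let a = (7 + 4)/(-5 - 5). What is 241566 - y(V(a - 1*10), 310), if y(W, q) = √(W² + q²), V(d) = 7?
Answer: 241566 - √96149 ≈ 2.4126e+5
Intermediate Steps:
a = -11/10 (a = 11/(-10) = 11*(-⅒) = -11/10 ≈ -1.1000)
241566 - y(V(a - 1*10), 310) = 241566 - √(7² + 310²) = 241566 - √(49 + 96100) = 241566 - √96149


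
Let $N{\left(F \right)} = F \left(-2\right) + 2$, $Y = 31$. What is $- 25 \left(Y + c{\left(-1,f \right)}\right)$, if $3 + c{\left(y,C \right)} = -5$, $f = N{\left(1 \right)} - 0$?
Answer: $-575$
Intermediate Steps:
$N{\left(F \right)} = 2 - 2 F$ ($N{\left(F \right)} = - 2 F + 2 = 2 - 2 F$)
$f = 0$ ($f = \left(2 - 2\right) - 0 = \left(2 - 2\right) + 0 = 0 + 0 = 0$)
$c{\left(y,C \right)} = -8$ ($c{\left(y,C \right)} = -3 - 5 = -8$)
$- 25 \left(Y + c{\left(-1,f \right)}\right) = - 25 \left(31 - 8\right) = \left(-25\right) 23 = -575$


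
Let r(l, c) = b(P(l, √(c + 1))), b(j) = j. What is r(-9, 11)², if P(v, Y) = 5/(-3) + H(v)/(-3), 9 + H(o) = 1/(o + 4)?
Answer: 49/25 ≈ 1.9600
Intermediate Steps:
H(o) = -9 + 1/(4 + o) (H(o) = -9 + 1/(o + 4) = -9 + 1/(4 + o))
P(v, Y) = -5/3 - (-35 - 9*v)/(3*(4 + v)) (P(v, Y) = 5/(-3) + ((-35 - 9*v)/(4 + v))/(-3) = 5*(-⅓) + ((-35 - 9*v)/(4 + v))*(-⅓) = -5/3 - (-35 - 9*v)/(3*(4 + v)))
r(l, c) = (15 + 4*l)/(3*(4 + l))
r(-9, 11)² = ((15 + 4*(-9))/(3*(4 - 9)))² = ((⅓)*(15 - 36)/(-5))² = ((⅓)*(-⅕)*(-21))² = (7/5)² = 49/25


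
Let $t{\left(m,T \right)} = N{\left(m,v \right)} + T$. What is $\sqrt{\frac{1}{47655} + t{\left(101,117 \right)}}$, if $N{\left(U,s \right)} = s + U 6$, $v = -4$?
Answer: $\frac{\sqrt{181427594070}}{15885} \approx 26.814$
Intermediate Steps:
$N{\left(U,s \right)} = s + 6 U$
$t{\left(m,T \right)} = -4 + T + 6 m$ ($t{\left(m,T \right)} = \left(-4 + 6 m\right) + T = -4 + T + 6 m$)
$\sqrt{\frac{1}{47655} + t{\left(101,117 \right)}} = \sqrt{\frac{1}{47655} + \left(-4 + 117 + 6 \cdot 101\right)} = \sqrt{\frac{1}{47655} + \left(-4 + 117 + 606\right)} = \sqrt{\frac{1}{47655} + 719} = \sqrt{\frac{34263946}{47655}} = \frac{\sqrt{181427594070}}{15885}$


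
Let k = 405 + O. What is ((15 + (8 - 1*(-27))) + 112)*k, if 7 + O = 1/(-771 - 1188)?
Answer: 42102774/653 ≈ 64476.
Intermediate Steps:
O = -13714/1959 (O = -7 + 1/(-771 - 1188) = -7 + 1/(-1959) = -7 - 1/1959 = -13714/1959 ≈ -7.0005)
k = 779681/1959 (k = 405 - 13714/1959 = 779681/1959 ≈ 398.00)
((15 + (8 - 1*(-27))) + 112)*k = ((15 + (8 - 1*(-27))) + 112)*(779681/1959) = ((15 + (8 + 27)) + 112)*(779681/1959) = ((15 + 35) + 112)*(779681/1959) = (50 + 112)*(779681/1959) = 162*(779681/1959) = 42102774/653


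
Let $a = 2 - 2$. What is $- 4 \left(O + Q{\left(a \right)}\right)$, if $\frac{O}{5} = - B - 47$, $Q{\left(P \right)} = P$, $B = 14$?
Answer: $1220$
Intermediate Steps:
$a = 0$
$O = -305$ ($O = 5 \left(\left(-1\right) 14 - 47\right) = 5 \left(-14 - 47\right) = 5 \left(-61\right) = -305$)
$- 4 \left(O + Q{\left(a \right)}\right) = - 4 \left(-305 + 0\right) = \left(-4\right) \left(-305\right) = 1220$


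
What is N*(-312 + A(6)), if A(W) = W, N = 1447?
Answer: -442782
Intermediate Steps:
N*(-312 + A(6)) = 1447*(-312 + 6) = 1447*(-306) = -442782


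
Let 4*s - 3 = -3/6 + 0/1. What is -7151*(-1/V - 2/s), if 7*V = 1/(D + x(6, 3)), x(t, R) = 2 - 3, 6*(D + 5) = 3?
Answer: -2524303/10 ≈ -2.5243e+5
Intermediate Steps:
D = -9/2 (D = -5 + (⅙)*3 = -5 + ½ = -9/2 ≈ -4.5000)
x(t, R) = -1
V = -2/77 (V = 1/(7*(-9/2 - 1)) = 1/(7*(-11/2)) = (⅐)*(-2/11) = -2/77 ≈ -0.025974)
s = 5/8 (s = ¾ + (-3/6 + 0/1)/4 = ¾ + (-3*⅙ + 0*1)/4 = ¾ + (-½ + 0)/4 = ¾ + (¼)*(-½) = ¾ - ⅛ = 5/8 ≈ 0.62500)
-7151*(-1/V - 2/s) = -7151*(-1/(-2/77) - 2/5/8) = -7151*(-1*(-77/2) - 2*8/5) = -7151*(77/2 - 16/5) = -7151*353/10 = -2524303/10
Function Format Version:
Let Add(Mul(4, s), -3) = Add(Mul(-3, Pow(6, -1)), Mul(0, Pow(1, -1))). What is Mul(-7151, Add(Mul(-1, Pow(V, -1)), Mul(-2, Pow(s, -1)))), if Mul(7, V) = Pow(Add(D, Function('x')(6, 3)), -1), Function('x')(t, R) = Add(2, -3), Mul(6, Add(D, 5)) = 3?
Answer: Rational(-2524303, 10) ≈ -2.5243e+5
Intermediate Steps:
D = Rational(-9, 2) (D = Add(-5, Mul(Rational(1, 6), 3)) = Add(-5, Rational(1, 2)) = Rational(-9, 2) ≈ -4.5000)
Function('x')(t, R) = -1
V = Rational(-2, 77) (V = Mul(Rational(1, 7), Pow(Add(Rational(-9, 2), -1), -1)) = Mul(Rational(1, 7), Pow(Rational(-11, 2), -1)) = Mul(Rational(1, 7), Rational(-2, 11)) = Rational(-2, 77) ≈ -0.025974)
s = Rational(5, 8) (s = Add(Rational(3, 4), Mul(Rational(1, 4), Add(Mul(-3, Pow(6, -1)), Mul(0, Pow(1, -1))))) = Add(Rational(3, 4), Mul(Rational(1, 4), Add(Mul(-3, Rational(1, 6)), Mul(0, 1)))) = Add(Rational(3, 4), Mul(Rational(1, 4), Add(Rational(-1, 2), 0))) = Add(Rational(3, 4), Mul(Rational(1, 4), Rational(-1, 2))) = Add(Rational(3, 4), Rational(-1, 8)) = Rational(5, 8) ≈ 0.62500)
Mul(-7151, Add(Mul(-1, Pow(V, -1)), Mul(-2, Pow(s, -1)))) = Mul(-7151, Add(Mul(-1, Pow(Rational(-2, 77), -1)), Mul(-2, Pow(Rational(5, 8), -1)))) = Mul(-7151, Add(Mul(-1, Rational(-77, 2)), Mul(-2, Rational(8, 5)))) = Mul(-7151, Add(Rational(77, 2), Rational(-16, 5))) = Mul(-7151, Rational(353, 10)) = Rational(-2524303, 10)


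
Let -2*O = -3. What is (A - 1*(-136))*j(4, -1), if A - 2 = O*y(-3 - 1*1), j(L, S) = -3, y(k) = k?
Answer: -396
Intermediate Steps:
O = 3/2 (O = -½*(-3) = 3/2 ≈ 1.5000)
A = -4 (A = 2 + 3*(-3 - 1*1)/2 = 2 + 3*(-3 - 1)/2 = 2 + (3/2)*(-4) = 2 - 6 = -4)
(A - 1*(-136))*j(4, -1) = (-4 - 1*(-136))*(-3) = (-4 + 136)*(-3) = 132*(-3) = -396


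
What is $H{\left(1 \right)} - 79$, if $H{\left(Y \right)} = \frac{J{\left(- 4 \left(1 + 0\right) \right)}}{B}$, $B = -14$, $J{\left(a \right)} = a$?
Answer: $- \frac{551}{7} \approx -78.714$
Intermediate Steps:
$H{\left(Y \right)} = \frac{2}{7}$ ($H{\left(Y \right)} = \frac{\left(-4\right) \left(1 + 0\right)}{-14} = \left(-4\right) 1 \left(- \frac{1}{14}\right) = \left(-4\right) \left(- \frac{1}{14}\right) = \frac{2}{7}$)
$H{\left(1 \right)} - 79 = \frac{2}{7} - 79 = - \frac{551}{7}$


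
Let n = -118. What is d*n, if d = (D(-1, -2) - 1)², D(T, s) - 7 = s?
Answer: -1888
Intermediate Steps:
D(T, s) = 7 + s
d = 16 (d = ((7 - 2) - 1)² = (5 - 1)² = 4² = 16)
d*n = 16*(-118) = -1888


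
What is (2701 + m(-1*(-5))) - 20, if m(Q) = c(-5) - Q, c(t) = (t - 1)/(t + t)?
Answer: 13383/5 ≈ 2676.6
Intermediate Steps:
c(t) = (-1 + t)/(2*t) (c(t) = (-1 + t)/((2*t)) = (-1 + t)*(1/(2*t)) = (-1 + t)/(2*t))
m(Q) = ⅗ - Q (m(Q) = (½)*(-1 - 5)/(-5) - Q = (½)*(-⅕)*(-6) - Q = ⅗ - Q)
(2701 + m(-1*(-5))) - 20 = (2701 + (⅗ - (-1)*(-5))) - 20 = (2701 + (⅗ - 1*5)) - 20 = (2701 + (⅗ - 5)) - 20 = (2701 - 22/5) - 20 = 13483/5 - 20 = 13383/5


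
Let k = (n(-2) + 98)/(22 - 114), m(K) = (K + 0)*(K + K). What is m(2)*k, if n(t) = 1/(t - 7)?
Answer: -1762/207 ≈ -8.5121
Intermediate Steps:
n(t) = 1/(-7 + t)
m(K) = 2*K**2 (m(K) = K*(2*K) = 2*K**2)
k = -881/828 (k = (1/(-7 - 2) + 98)/(22 - 114) = (1/(-9) + 98)/(-92) = (-1/9 + 98)*(-1/92) = (881/9)*(-1/92) = -881/828 ≈ -1.0640)
m(2)*k = (2*2**2)*(-881/828) = (2*4)*(-881/828) = 8*(-881/828) = -1762/207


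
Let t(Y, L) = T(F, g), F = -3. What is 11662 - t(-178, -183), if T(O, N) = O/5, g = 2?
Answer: 58313/5 ≈ 11663.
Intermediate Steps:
T(O, N) = O/5 (T(O, N) = O*(⅕) = O/5)
t(Y, L) = -⅗ (t(Y, L) = (⅕)*(-3) = -⅗)
11662 - t(-178, -183) = 11662 - 1*(-⅗) = 11662 + ⅗ = 58313/5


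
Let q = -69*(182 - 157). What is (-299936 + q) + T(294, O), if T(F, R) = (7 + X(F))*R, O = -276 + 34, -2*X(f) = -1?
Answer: -303476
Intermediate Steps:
X(f) = 1/2 (X(f) = -1/2*(-1) = 1/2)
q = -1725 (q = -69*25 = -1725)
O = -242
T(F, R) = 15*R/2 (T(F, R) = (7 + 1/2)*R = 15*R/2)
(-299936 + q) + T(294, O) = (-299936 - 1725) + (15/2)*(-242) = -301661 - 1815 = -303476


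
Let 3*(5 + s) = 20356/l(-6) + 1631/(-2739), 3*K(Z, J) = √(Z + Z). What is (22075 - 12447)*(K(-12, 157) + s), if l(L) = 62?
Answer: 3080188136/3069 + 19256*I*√6/3 ≈ 1.0036e+6 + 15722.0*I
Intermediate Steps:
K(Z, J) = √2*√Z/3 (K(Z, J) = √(Z + Z)/3 = √(2*Z)/3 = (√2*√Z)/3 = √2*√Z/3)
s = 26553346/254727 (s = -5 + (20356/62 + 1631/(-2739))/3 = -5 + (20356*(1/62) + 1631*(-1/2739))/3 = -5 + (10178/31 - 1631/2739)/3 = -5 + (⅓)*(27826981/84909) = -5 + 27826981/254727 = 26553346/254727 ≈ 104.24)
(22075 - 12447)*(K(-12, 157) + s) = (22075 - 12447)*(√2*√(-12)/3 + 26553346/254727) = 9628*(√2*(2*I*√3)/3 + 26553346/254727) = 9628*(2*I*√6/3 + 26553346/254727) = 9628*(26553346/254727 + 2*I*√6/3) = 3080188136/3069 + 19256*I*√6/3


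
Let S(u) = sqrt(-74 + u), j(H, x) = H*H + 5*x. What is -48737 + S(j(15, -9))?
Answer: -48737 + sqrt(106) ≈ -48727.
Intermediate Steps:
j(H, x) = H**2 + 5*x
-48737 + S(j(15, -9)) = -48737 + sqrt(-74 + (15**2 + 5*(-9))) = -48737 + sqrt(-74 + (225 - 45)) = -48737 + sqrt(-74 + 180) = -48737 + sqrt(106)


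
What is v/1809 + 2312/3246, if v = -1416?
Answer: -22996/326223 ≈ -0.070492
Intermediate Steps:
v/1809 + 2312/3246 = -1416/1809 + 2312/3246 = -1416*1/1809 + 2312*(1/3246) = -472/603 + 1156/1623 = -22996/326223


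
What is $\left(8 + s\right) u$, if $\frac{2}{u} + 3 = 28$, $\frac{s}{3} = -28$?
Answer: $- \frac{152}{25} \approx -6.08$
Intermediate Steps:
$s = -84$ ($s = 3 \left(-28\right) = -84$)
$u = \frac{2}{25}$ ($u = \frac{2}{-3 + 28} = \frac{2}{25} \approx 0.08$)
$\left(8 + s\right) u = \left(8 - 84\right) \frac{2}{25} = \left(-76\right) \frac{2}{25} = - \frac{152}{25}$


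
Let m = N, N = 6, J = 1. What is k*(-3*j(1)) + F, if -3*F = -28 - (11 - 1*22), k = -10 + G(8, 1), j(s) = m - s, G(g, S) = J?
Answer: 422/3 ≈ 140.67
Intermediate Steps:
m = 6
G(g, S) = 1
j(s) = 6 - s
k = -9 (k = -10 + 1 = -9)
F = 17/3 (F = -(-28 - (11 - 1*22))/3 = -(-28 - (11 - 22))/3 = -(-28 - 1*(-11))/3 = -(-28 + 11)/3 = -⅓*(-17) = 17/3 ≈ 5.6667)
k*(-3*j(1)) + F = -(-27)*(6 - 1*1) + 17/3 = -(-27)*(6 - 1) + 17/3 = -(-27)*5 + 17/3 = -9*(-15) + 17/3 = 135 + 17/3 = 422/3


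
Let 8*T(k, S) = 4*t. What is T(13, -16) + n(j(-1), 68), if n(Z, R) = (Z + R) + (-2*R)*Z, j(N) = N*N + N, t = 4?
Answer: 70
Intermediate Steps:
j(N) = N + N² (j(N) = N² + N = N + N²)
n(Z, R) = R + Z - 2*R*Z (n(Z, R) = (R + Z) - 2*R*Z = R + Z - 2*R*Z)
T(k, S) = 2 (T(k, S) = (4*4)/8 = (⅛)*16 = 2)
T(13, -16) + n(j(-1), 68) = 2 + (68 - (1 - 1) - 2*68*(-(1 - 1))) = 2 + (68 - 1*0 - 2*68*(-1*0)) = 2 + (68 + 0 - 2*68*0) = 2 + (68 + 0 + 0) = 2 + 68 = 70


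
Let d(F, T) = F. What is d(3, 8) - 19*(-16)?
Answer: 307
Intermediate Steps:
d(3, 8) - 19*(-16) = 3 - 19*(-16) = 3 + 304 = 307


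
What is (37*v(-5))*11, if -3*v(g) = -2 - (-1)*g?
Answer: 2849/3 ≈ 949.67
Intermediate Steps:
v(g) = ⅔ - g/3 (v(g) = -(-2 - (-1)*g)/3 = -(-2 + g)/3 = ⅔ - g/3)
(37*v(-5))*11 = (37*(⅔ - ⅓*(-5)))*11 = (37*(⅔ + 5/3))*11 = (37*(7/3))*11 = (259/3)*11 = 2849/3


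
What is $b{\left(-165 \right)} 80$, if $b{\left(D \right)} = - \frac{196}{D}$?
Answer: $\frac{3136}{33} \approx 95.03$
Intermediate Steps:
$b{\left(-165 \right)} 80 = - \frac{196}{-165} \cdot 80 = \left(-196\right) \left(- \frac{1}{165}\right) 80 = \frac{196}{165} \cdot 80 = \frac{3136}{33}$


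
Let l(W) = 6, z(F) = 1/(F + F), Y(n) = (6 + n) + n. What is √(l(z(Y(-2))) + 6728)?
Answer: √6734 ≈ 82.061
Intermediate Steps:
Y(n) = 6 + 2*n
z(F) = 1/(2*F)
√(l(z(Y(-2))) + 6728) = √(6 + 6728) = √6734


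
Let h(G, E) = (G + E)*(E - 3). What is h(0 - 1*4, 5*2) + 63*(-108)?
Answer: -6762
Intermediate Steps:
h(G, E) = (-3 + E)*(E + G) (h(G, E) = (E + G)*(-3 + E) = (-3 + E)*(E + G))
h(0 - 1*4, 5*2) + 63*(-108) = ((5*2)² - 15*2 - 3*(0 - 1*4) + (5*2)*(0 - 1*4)) + 63*(-108) = (10² - 3*10 - 3*(0 - 4) + 10*(0 - 4)) - 6804 = (100 - 30 - 3*(-4) + 10*(-4)) - 6804 = (100 - 30 + 12 - 40) - 6804 = 42 - 6804 = -6762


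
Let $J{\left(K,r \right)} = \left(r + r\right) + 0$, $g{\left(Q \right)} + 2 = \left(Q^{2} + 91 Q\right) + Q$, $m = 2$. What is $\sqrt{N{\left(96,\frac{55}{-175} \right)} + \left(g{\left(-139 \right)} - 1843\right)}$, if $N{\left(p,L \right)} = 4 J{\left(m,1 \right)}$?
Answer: $2 \sqrt{1174} \approx 68.527$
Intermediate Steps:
$g{\left(Q \right)} = -2 + Q^{2} + 92 Q$ ($g{\left(Q \right)} = -2 + \left(\left(Q^{2} + 91 Q\right) + Q\right) = -2 + \left(Q^{2} + 92 Q\right) = -2 + Q^{2} + 92 Q$)
$J{\left(K,r \right)} = 2 r$ ($J{\left(K,r \right)} = 2 r + 0 = 2 r$)
$N{\left(p,L \right)} = 8$ ($N{\left(p,L \right)} = 4 \cdot 2 \cdot 1 = 4 \cdot 2 = 8$)
$\sqrt{N{\left(96,\frac{55}{-175} \right)} + \left(g{\left(-139 \right)} - 1843\right)} = \sqrt{8 + \left(\left(-2 + \left(-139\right)^{2} + 92 \left(-139\right)\right) - 1843\right)} = \sqrt{8 - -4688} = \sqrt{8 + \left(6531 - 1843\right)} = \sqrt{8 + 4688} = \sqrt{4696} = 2 \sqrt{1174}$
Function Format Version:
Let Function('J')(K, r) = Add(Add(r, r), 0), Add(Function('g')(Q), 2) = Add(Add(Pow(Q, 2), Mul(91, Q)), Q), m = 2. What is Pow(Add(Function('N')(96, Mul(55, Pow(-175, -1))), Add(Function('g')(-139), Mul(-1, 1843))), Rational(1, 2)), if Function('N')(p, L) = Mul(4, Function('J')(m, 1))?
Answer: Mul(2, Pow(1174, Rational(1, 2))) ≈ 68.527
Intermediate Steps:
Function('g')(Q) = Add(-2, Pow(Q, 2), Mul(92, Q)) (Function('g')(Q) = Add(-2, Add(Add(Pow(Q, 2), Mul(91, Q)), Q)) = Add(-2, Add(Pow(Q, 2), Mul(92, Q))) = Add(-2, Pow(Q, 2), Mul(92, Q)))
Function('J')(K, r) = Mul(2, r) (Function('J')(K, r) = Add(Mul(2, r), 0) = Mul(2, r))
Function('N')(p, L) = 8 (Function('N')(p, L) = Mul(4, Mul(2, 1)) = Mul(4, 2) = 8)
Pow(Add(Function('N')(96, Mul(55, Pow(-175, -1))), Add(Function('g')(-139), Mul(-1, 1843))), Rational(1, 2)) = Pow(Add(8, Add(Add(-2, Pow(-139, 2), Mul(92, -139)), Mul(-1, 1843))), Rational(1, 2)) = Pow(Add(8, Add(Add(-2, 19321, -12788), -1843)), Rational(1, 2)) = Pow(Add(8, Add(6531, -1843)), Rational(1, 2)) = Pow(Add(8, 4688), Rational(1, 2)) = Pow(4696, Rational(1, 2)) = Mul(2, Pow(1174, Rational(1, 2)))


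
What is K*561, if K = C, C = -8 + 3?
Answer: -2805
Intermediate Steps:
C = -5
K = -5
K*561 = -5*561 = -2805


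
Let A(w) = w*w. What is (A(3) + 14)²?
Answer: 529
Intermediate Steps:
A(w) = w²
(A(3) + 14)² = (3² + 14)² = (9 + 14)² = 23² = 529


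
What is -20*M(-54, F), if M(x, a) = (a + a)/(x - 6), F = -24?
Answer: -16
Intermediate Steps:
M(x, a) = 2*a/(-6 + x) (M(x, a) = (2*a)/(-6 + x) = 2*a/(-6 + x))
-20*M(-54, F) = -40*(-24)/(-6 - 54) = -40*(-24)/(-60) = -40*(-24)*(-1)/60 = -20*4/5 = -16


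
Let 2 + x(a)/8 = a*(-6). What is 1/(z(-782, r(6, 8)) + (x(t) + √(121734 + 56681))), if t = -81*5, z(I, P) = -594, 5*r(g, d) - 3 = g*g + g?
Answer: 3766/70878097 - √178415/354390485 ≈ 5.1942e-5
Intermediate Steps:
r(g, d) = ⅗ + g/5 + g²/5 (r(g, d) = ⅗ + (g*g + g)/5 = ⅗ + (g² + g)/5 = ⅗ + (g + g²)/5 = ⅗ + (g/5 + g²/5) = ⅗ + g/5 + g²/5)
t = -405
x(a) = -16 - 48*a (x(a) = -16 + 8*(a*(-6)) = -16 + 8*(-6*a) = -16 - 48*a)
1/(z(-782, r(6, 8)) + (x(t) + √(121734 + 56681))) = 1/(-594 + ((-16 - 48*(-405)) + √(121734 + 56681))) = 1/(-594 + ((-16 + 19440) + √178415)) = 1/(-594 + (19424 + √178415)) = 1/(18830 + √178415)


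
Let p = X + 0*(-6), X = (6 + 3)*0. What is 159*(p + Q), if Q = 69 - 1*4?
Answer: 10335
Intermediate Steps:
X = 0 (X = 9*0 = 0)
Q = 65 (Q = 69 - 4 = 65)
p = 0 (p = 0 + 0*(-6) = 0 + 0 = 0)
159*(p + Q) = 159*(0 + 65) = 159*65 = 10335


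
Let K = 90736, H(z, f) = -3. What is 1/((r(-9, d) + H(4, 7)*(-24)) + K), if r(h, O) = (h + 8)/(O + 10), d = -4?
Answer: 6/544847 ≈ 1.1012e-5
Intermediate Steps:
r(h, O) = (8 + h)/(10 + O)
1/((r(-9, d) + H(4, 7)*(-24)) + K) = 1/(((8 - 9)/(10 - 4) - 3*(-24)) + 90736) = 1/((-1/6 + 72) + 90736) = 1/(((⅙)*(-1) + 72) + 90736) = 1/((-⅙ + 72) + 90736) = 1/(431/6 + 90736) = 1/(544847/6) = 6/544847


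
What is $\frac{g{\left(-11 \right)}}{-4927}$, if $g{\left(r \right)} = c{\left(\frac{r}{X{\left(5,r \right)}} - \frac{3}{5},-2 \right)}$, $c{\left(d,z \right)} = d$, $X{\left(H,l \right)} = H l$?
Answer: $\frac{2}{24635} \approx 8.1185 \cdot 10^{-5}$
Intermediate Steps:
$g{\left(r \right)} = - \frac{2}{5}$ ($g{\left(r \right)} = \frac{r}{5 r} - \frac{3}{5} = r \frac{1}{5 r} - \frac{3}{5} = \frac{1}{5} - \frac{3}{5} = - \frac{2}{5}$)
$\frac{g{\left(-11 \right)}}{-4927} = - \frac{2}{5 \left(-4927\right)} = \left(- \frac{2}{5}\right) \left(- \frac{1}{4927}\right) = \frac{2}{24635}$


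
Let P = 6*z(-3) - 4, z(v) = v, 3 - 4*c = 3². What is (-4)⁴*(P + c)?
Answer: -6016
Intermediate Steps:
c = -3/2 (c = ¾ - ¼*3² = ¾ - ¼*9 = ¾ - 9/4 = -3/2 ≈ -1.5000)
P = -22 (P = 6*(-3) - 4 = -18 - 4 = -22)
(-4)⁴*(P + c) = (-4)⁴*(-22 - 3/2) = 256*(-47/2) = -6016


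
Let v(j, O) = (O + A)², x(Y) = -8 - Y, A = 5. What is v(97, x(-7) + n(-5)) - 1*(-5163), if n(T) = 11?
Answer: 5388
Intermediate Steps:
v(j, O) = (5 + O)² (v(j, O) = (O + 5)² = (5 + O)²)
v(97, x(-7) + n(-5)) - 1*(-5163) = (5 + ((-8 - 1*(-7)) + 11))² - 1*(-5163) = (5 + ((-8 + 7) + 11))² + 5163 = (5 + (-1 + 11))² + 5163 = (5 + 10)² + 5163 = 15² + 5163 = 225 + 5163 = 5388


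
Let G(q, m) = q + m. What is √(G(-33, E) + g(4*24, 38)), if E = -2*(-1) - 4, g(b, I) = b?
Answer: √61 ≈ 7.8102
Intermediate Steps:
E = -2 (E = 2 - 4 = -2)
G(q, m) = m + q
√(G(-33, E) + g(4*24, 38)) = √((-2 - 33) + 4*24) = √(-35 + 96) = √61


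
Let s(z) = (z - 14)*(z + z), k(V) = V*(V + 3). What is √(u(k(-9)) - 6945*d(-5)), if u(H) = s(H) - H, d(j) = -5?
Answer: √38991 ≈ 197.46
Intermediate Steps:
k(V) = V*(3 + V)
s(z) = 2*z*(-14 + z) (s(z) = (-14 + z)*(2*z) = 2*z*(-14 + z))
u(H) = -H + 2*H*(-14 + H) (u(H) = 2*H*(-14 + H) - H = -H + 2*H*(-14 + H))
√(u(k(-9)) - 6945*d(-5)) = √((-9*(3 - 9))*(-29 + 2*(-9*(3 - 9))) - 6945*(-5)) = √((-9*(-6))*(-29 + 2*(-9*(-6))) + 34725) = √(54*(-29 + 2*54) + 34725) = √(54*(-29 + 108) + 34725) = √(54*79 + 34725) = √(4266 + 34725) = √38991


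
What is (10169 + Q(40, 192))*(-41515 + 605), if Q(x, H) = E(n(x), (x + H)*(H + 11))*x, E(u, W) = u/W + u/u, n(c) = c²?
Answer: -2459033948530/5887 ≈ -4.1771e+8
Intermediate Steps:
E(u, W) = 1 + u/W (E(u, W) = u/W + 1 = 1 + u/W)
Q(x, H) = x*(x² + (11 + H)*(H + x))/((11 + H)*(H + x)) (Q(x, H) = (((x + H)*(H + 11) + x²)/(((x + H)*(H + 11))))*x = (((H + x)*(11 + H) + x²)/(((H + x)*(11 + H))))*x = (((11 + H)*(H + x) + x²)/(((11 + H)*(H + x))))*x = ((1/((11 + H)*(H + x)))*(x² + (11 + H)*(H + x)))*x = ((x² + (11 + H)*(H + x))/((11 + H)*(H + x)))*x = x*(x² + (11 + H)*(H + x))/((11 + H)*(H + x)))
(10169 + Q(40, 192))*(-41515 + 605) = (10169 + 40*(192² + 40² + 11*192 + 11*40 + 192*40)/(192² + 11*192 + 11*40 + 192*40))*(-41515 + 605) = (10169 + 40*(36864 + 1600 + 2112 + 440 + 7680)/(36864 + 2112 + 440 + 7680))*(-40910) = (10169 + 40*48696/47096)*(-40910) = (10169 + 40*(1/47096)*48696)*(-40910) = (10169 + 243480/5887)*(-40910) = (60108383/5887)*(-40910) = -2459033948530/5887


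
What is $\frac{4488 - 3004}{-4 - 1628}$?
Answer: $- \frac{371}{408} \approx -0.90931$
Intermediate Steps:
$\frac{4488 - 3004}{-4 - 1628} = \frac{1484}{-1632} = 1484 \left(- \frac{1}{1632}\right) = - \frac{371}{408}$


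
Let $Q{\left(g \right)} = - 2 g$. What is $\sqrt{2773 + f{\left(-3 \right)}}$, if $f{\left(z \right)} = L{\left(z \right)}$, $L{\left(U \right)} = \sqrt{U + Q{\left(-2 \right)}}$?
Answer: $\sqrt{2774} \approx 52.669$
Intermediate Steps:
$L{\left(U \right)} = \sqrt{4 + U}$ ($L{\left(U \right)} = \sqrt{U - -4} = \sqrt{U + 4} = \sqrt{4 + U}$)
$f{\left(z \right)} = \sqrt{4 + z}$
$\sqrt{2773 + f{\left(-3 \right)}} = \sqrt{2773 + \sqrt{4 - 3}} = \sqrt{2773 + \sqrt{1}} = \sqrt{2773 + 1} = \sqrt{2774}$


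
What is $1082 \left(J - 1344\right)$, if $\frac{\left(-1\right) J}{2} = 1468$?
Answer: $-4630960$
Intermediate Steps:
$J = -2936$ ($J = \left(-2\right) 1468 = -2936$)
$1082 \left(J - 1344\right) = 1082 \left(-2936 - 1344\right) = 1082 \left(-4280\right) = -4630960$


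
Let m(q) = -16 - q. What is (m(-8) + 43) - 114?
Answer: -79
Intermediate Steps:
(m(-8) + 43) - 114 = ((-16 - 1*(-8)) + 43) - 114 = ((-16 + 8) + 43) - 114 = (-8 + 43) - 114 = 35 - 114 = -79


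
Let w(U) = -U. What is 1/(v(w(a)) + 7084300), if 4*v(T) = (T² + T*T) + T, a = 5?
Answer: 4/28337245 ≈ 1.4116e-7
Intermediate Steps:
v(T) = T²/2 + T/4 (v(T) = ((T² + T*T) + T)/4 = ((T² + T²) + T)/4 = (2*T² + T)/4 = (T + 2*T²)/4 = T²/2 + T/4)
1/(v(w(a)) + 7084300) = 1/((-1*5)*(1 + 2*(-1*5))/4 + 7084300) = 1/((¼)*(-5)*(1 + 2*(-5)) + 7084300) = 1/((¼)*(-5)*(1 - 10) + 7084300) = 1/((¼)*(-5)*(-9) + 7084300) = 1/(45/4 + 7084300) = 1/(28337245/4) = 4/28337245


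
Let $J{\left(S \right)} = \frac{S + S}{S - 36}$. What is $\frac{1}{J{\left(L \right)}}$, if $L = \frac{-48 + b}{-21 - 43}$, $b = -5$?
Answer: $- \frac{2251}{106} \approx -21.236$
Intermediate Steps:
$L = \frac{53}{64}$ ($L = \frac{-48 - 5}{-21 - 43} = - \frac{53}{-64} = \left(-53\right) \left(- \frac{1}{64}\right) = \frac{53}{64} \approx 0.82813$)
$J{\left(S \right)} = \frac{2 S}{-36 + S}$
$\frac{1}{J{\left(L \right)}} = \frac{1}{2 \cdot \frac{53}{64} \frac{1}{-36 + \frac{53}{64}}} = \frac{1}{2 \cdot \frac{53}{64} \frac{1}{- \frac{2251}{64}}} = \frac{1}{2 \cdot \frac{53}{64} \left(- \frac{64}{2251}\right)} = \frac{1}{- \frac{106}{2251}} = - \frac{2251}{106}$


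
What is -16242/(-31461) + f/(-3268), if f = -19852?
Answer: 56470219/8567879 ≈ 6.5909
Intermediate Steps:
-16242/(-31461) + f/(-3268) = -16242/(-31461) - 19852/(-3268) = -16242*(-1/31461) - 19852*(-1/3268) = 5414/10487 + 4963/817 = 56470219/8567879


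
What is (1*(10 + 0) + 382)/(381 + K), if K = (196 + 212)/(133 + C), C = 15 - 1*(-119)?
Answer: 34888/34045 ≈ 1.0248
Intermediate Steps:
C = 134 (C = 15 + 119 = 134)
K = 136/89 (K = (196 + 212)/(133 + 134) = 408/267 = 408*(1/267) = 136/89 ≈ 1.5281)
(1*(10 + 0) + 382)/(381 + K) = (1*(10 + 0) + 382)/(381 + 136/89) = (1*10 + 382)/(34045/89) = (10 + 382)*(89/34045) = 392*(89/34045) = 34888/34045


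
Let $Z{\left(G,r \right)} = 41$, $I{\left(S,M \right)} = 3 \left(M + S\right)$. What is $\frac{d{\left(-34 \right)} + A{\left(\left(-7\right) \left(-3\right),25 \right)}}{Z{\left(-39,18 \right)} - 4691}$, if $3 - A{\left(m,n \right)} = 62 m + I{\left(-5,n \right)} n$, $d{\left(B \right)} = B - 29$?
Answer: $\frac{477}{775} \approx 0.61548$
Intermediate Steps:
$d{\left(B \right)} = -29 + B$
$I{\left(S,M \right)} = 3 M + 3 S$
$A{\left(m,n \right)} = 3 - 62 m - n \left(-15 + 3 n\right)$ ($A{\left(m,n \right)} = 3 - \left(62 m + \left(3 n + 3 \left(-5\right)\right) n\right) = 3 - \left(62 m + \left(3 n - 15\right) n\right) = 3 - \left(62 m + \left(-15 + 3 n\right) n\right) = 3 - \left(62 m + n \left(-15 + 3 n\right)\right) = 3 - 62 m - n \left(-15 + 3 n\right)$)
$\frac{d{\left(-34 \right)} + A{\left(\left(-7\right) \left(-3\right),25 \right)}}{Z{\left(-39,18 \right)} - 4691} = \frac{\left(-29 - 34\right) - \left(-3 + 75 \left(-5 + 25\right) + 62 \left(-7\right) \left(-3\right)\right)}{41 - 4691} = \frac{-63 - \left(1299 + 1500\right)}{-4650} = \left(-63 - 2799\right) \left(- \frac{1}{4650}\right) = \left(-2862\right) \left(- \frac{1}{4650}\right) = \frac{477}{775}$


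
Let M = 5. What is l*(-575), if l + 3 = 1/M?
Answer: 1610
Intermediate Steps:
l = -14/5 (l = -3 + 1/5 = -3 + ⅕ = -14/5 ≈ -2.8000)
l*(-575) = -14/5*(-575) = 1610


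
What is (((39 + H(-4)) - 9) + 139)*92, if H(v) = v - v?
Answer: 15548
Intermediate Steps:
H(v) = 0
(((39 + H(-4)) - 9) + 139)*92 = (((39 + 0) - 9) + 139)*92 = ((39 - 9) + 139)*92 = (30 + 139)*92 = 169*92 = 15548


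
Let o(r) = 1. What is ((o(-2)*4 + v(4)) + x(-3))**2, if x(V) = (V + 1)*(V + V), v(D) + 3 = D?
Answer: 289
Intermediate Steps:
v(D) = -3 + D
x(V) = 2*V*(1 + V) (x(V) = (1 + V)*(2*V) = 2*V*(1 + V))
((o(-2)*4 + v(4)) + x(-3))**2 = ((1*4 + (-3 + 4)) + 2*(-3)*(1 - 3))**2 = ((4 + 1) + 2*(-3)*(-2))**2 = (5 + 12)**2 = 17**2 = 289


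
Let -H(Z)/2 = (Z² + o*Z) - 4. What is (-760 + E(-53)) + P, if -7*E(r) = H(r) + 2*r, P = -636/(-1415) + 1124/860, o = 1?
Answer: 18393147/425915 ≈ 43.185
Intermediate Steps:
H(Z) = 8 - 2*Z - 2*Z² (H(Z) = -2*((Z² + 1*Z) - 4) = -2*((Z² + Z) - 4) = -2*((Z + Z²) - 4) = -2*(-4 + Z + Z²) = 8 - 2*Z - 2*Z²)
P = 106871/60845 (P = -636*(-1/1415) + 1124*(1/860) = 636/1415 + 281/215 = 106871/60845 ≈ 1.7564)
E(r) = -8/7 + 2*r²/7 (E(r) = -((8 - 2*r - 2*r²) + 2*r)/7 = -(8 - 2*r²)/7 = -8/7 + 2*r²/7)
(-760 + E(-53)) + P = (-760 + (-8/7 + (2/7)*(-53)²)) + 106871/60845 = (-760 + (-8/7 + (2/7)*2809)) + 106871/60845 = (-760 + (-8/7 + 5618/7)) + 106871/60845 = (-760 + 5610/7) + 106871/60845 = 290/7 + 106871/60845 = 18393147/425915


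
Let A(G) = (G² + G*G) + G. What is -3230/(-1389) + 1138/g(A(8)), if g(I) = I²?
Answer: 30661381/12845472 ≈ 2.3869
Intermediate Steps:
A(G) = G + 2*G² (A(G) = (G² + G²) + G = 2*G² + G = G + 2*G²)
-3230/(-1389) + 1138/g(A(8)) = -3230/(-1389) + 1138/((8*(1 + 2*8))²) = -3230*(-1/1389) + 1138/((8*(1 + 16))²) = 3230/1389 + 1138/((8*17)²) = 3230/1389 + 1138/(136²) = 3230/1389 + 1138/18496 = 3230/1389 + 1138*(1/18496) = 3230/1389 + 569/9248 = 30661381/12845472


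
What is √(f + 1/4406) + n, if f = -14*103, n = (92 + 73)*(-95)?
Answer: -15675 + 3*I*√3110367234/4406 ≈ -15675.0 + 37.974*I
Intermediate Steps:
n = -15675 (n = 165*(-95) = -15675)
f = -1442
√(f + 1/4406) + n = √(-1442 + 1/4406) - 15675 = √(-6353451/4406) - 15675 = 3*I*√3110367234/4406 - 15675 = -15675 + 3*I*√3110367234/4406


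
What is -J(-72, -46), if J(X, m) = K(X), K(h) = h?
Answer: 72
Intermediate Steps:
J(X, m) = X
-J(-72, -46) = -1*(-72) = 72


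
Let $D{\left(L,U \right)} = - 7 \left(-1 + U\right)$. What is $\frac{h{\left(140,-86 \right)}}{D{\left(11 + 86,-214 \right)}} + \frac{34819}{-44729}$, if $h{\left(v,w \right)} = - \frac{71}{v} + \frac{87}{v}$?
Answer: $- \frac{1833911909}{2356100075} \approx -0.77837$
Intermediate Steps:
$D{\left(L,U \right)} = 7 - 7 U$
$h{\left(v,w \right)} = \frac{16}{v}$
$\frac{h{\left(140,-86 \right)}}{D{\left(11 + 86,-214 \right)}} + \frac{34819}{-44729} = \frac{16 \cdot \frac{1}{140}}{7 - -1498} + \frac{34819}{-44729} = \frac{16 \cdot \frac{1}{140}}{7 + 1498} + 34819 \left(- \frac{1}{44729}\right) = \frac{4}{35 \cdot 1505} - \frac{34819}{44729} = \frac{4}{35} \cdot \frac{1}{1505} - \frac{34819}{44729} = \frac{4}{52675} - \frac{34819}{44729} = - \frac{1833911909}{2356100075}$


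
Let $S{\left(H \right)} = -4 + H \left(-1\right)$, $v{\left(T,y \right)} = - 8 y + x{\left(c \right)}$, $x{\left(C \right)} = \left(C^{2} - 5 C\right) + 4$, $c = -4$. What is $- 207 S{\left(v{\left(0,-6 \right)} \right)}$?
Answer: $19044$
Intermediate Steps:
$x{\left(C \right)} = 4 + C^{2} - 5 C$
$v{\left(T,y \right)} = 40 - 8 y$ ($v{\left(T,y \right)} = - 8 y + \left(4 + \left(-4\right)^{2} - -20\right) = - 8 y + \left(4 + 16 + 20\right) = - 8 y + 40 = 40 - 8 y$)
$S{\left(H \right)} = -4 - H$
$- 207 S{\left(v{\left(0,-6 \right)} \right)} = - 207 \left(-4 - \left(40 - -48\right)\right) = - 207 \left(-4 - \left(40 + 48\right)\right) = - 207 \left(-4 - 88\right) = \left(-207\right) \left(-92\right) = 19044$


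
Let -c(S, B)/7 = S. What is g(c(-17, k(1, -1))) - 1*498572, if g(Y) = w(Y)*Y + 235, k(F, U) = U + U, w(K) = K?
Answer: -484176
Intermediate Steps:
k(F, U) = 2*U
c(S, B) = -7*S
g(Y) = 235 + Y² (g(Y) = Y*Y + 235 = Y² + 235 = 235 + Y²)
g(c(-17, k(1, -1))) - 1*498572 = (235 + (-7*(-17))²) - 1*498572 = (235 + 119²) - 498572 = (235 + 14161) - 498572 = 14396 - 498572 = -484176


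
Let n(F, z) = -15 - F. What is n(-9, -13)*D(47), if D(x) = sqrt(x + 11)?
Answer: -6*sqrt(58) ≈ -45.695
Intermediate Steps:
D(x) = sqrt(11 + x)
n(-9, -13)*D(47) = (-15 - 1*(-9))*sqrt(11 + 47) = (-15 + 9)*sqrt(58) = -6*sqrt(58)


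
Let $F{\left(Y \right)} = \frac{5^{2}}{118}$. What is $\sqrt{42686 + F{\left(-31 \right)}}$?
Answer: $\frac{\sqrt{594362814}}{118} \approx 206.61$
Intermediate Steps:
$F{\left(Y \right)} = \frac{25}{118}$ ($F{\left(Y \right)} = 25 \cdot \frac{1}{118} = \frac{25}{118}$)
$\sqrt{42686 + F{\left(-31 \right)}} = \sqrt{42686 + \frac{25}{118}} = \sqrt{\frac{5036973}{118}} = \frac{\sqrt{594362814}}{118}$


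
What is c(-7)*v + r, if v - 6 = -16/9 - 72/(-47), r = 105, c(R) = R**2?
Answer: 163681/423 ≈ 386.95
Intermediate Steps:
v = 2434/423 (v = 6 + (-16/9 - 72/(-47)) = 6 + (-16*1/9 - 72*(-1/47)) = 6 + (-16/9 + 72/47) = 6 - 104/423 = 2434/423 ≈ 5.7541)
c(-7)*v + r = (-7)**2*(2434/423) + 105 = 49*(2434/423) + 105 = 119266/423 + 105 = 163681/423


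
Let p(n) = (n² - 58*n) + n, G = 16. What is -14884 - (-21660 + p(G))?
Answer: 7432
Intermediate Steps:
p(n) = n² - 57*n
-14884 - (-21660 + p(G)) = -14884 - (-21660 + 16*(-57 + 16)) = -14884 - (-21660 + 16*(-41)) = -14884 - (-21660 - 656) = -14884 - 1*(-22316) = -14884 + 22316 = 7432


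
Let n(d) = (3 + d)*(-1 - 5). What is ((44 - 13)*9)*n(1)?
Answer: -6696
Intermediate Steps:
n(d) = -18 - 6*d (n(d) = (3 + d)*(-6) = -18 - 6*d)
((44 - 13)*9)*n(1) = ((44 - 13)*9)*(-18 - 6*1) = (31*9)*(-18 - 6) = 279*(-24) = -6696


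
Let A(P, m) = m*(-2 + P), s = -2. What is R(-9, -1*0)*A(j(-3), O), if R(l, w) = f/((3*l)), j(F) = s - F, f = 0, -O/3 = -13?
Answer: 0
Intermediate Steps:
O = 39 (O = -3*(-13) = 39)
j(F) = -2 - F
R(l, w) = 0 (R(l, w) = 0/((3*l)) = 0*(1/(3*l)) = 0)
R(-9, -1*0)*A(j(-3), O) = 0*(39*(-2 + (-2 - 1*(-3)))) = 0*(39*(-2 + (-2 + 3))) = 0*(39*(-2 + 1)) = 0*(39*(-1)) = 0*(-39) = 0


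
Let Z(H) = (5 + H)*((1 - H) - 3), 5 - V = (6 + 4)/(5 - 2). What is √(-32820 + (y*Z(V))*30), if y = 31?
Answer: 2*I*√124995/3 ≈ 235.7*I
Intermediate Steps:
V = 5/3 (V = 5 - (6 + 4)/(5 - 2) = 5 - 10/3 = 5/3 ≈ 1.6667)
Z(H) = (-2 - H)*(5 + H) (Z(H) = (5 + H)*(-2 - H) = (-2 - H)*(5 + H))
√(-32820 + (y*Z(V))*30) = √(-32820 + (31*(-10 - (5/3)² - 7*5/3))*30) = √(-32820 + (31*(-10 - 1*25/9 - 35/3))*30) = √(-32820 + (31*(-10 - 25/9 - 35/3))*30) = √(-32820 + (31*(-220/9))*30) = √(-32820 - 6820/9*30) = √(-32820 - 68200/3) = √(-166660/3) = 2*I*√124995/3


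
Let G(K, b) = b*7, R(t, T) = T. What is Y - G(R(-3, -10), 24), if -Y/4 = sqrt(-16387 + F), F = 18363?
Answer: -168 - 8*sqrt(494) ≈ -345.81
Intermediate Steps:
G(K, b) = 7*b
Y = -8*sqrt(494) (Y = -4*sqrt(-16387 + 18363) = -8*sqrt(494) ≈ -177.81)
Y - G(R(-3, -10), 24) = -8*sqrt(494) - 7*24 = -8*sqrt(494) - 1*168 = -8*sqrt(494) - 168 = -168 - 8*sqrt(494)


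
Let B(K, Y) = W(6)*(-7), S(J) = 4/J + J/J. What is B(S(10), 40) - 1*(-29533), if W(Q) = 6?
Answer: 29491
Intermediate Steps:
S(J) = 1 + 4/J (S(J) = 4/J + 1 = 1 + 4/J)
B(K, Y) = -42 (B(K, Y) = 6*(-7) = -42)
B(S(10), 40) - 1*(-29533) = -42 - 1*(-29533) = -42 + 29533 = 29491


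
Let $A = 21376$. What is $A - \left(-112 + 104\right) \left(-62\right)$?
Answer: $20880$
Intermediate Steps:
$A - \left(-112 + 104\right) \left(-62\right) = 21376 - \left(-112 + 104\right) \left(-62\right) = 21376 - \left(-8\right) \left(-62\right) = 21376 - 496 = 20880$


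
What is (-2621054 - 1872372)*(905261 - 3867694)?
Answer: 13311473465458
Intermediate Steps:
(-2621054 - 1872372)*(905261 - 3867694) = -4493426*(-2962433) = 13311473465458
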